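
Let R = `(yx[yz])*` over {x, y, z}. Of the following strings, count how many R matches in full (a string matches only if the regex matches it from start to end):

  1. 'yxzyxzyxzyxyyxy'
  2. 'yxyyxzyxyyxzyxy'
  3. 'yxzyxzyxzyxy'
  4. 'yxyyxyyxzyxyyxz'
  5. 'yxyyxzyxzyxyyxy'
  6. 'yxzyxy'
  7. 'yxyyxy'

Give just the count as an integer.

7

1 → match
2 → match
3 → match
4 → match
5 → match
6 → match
7 → match
Total matched: 7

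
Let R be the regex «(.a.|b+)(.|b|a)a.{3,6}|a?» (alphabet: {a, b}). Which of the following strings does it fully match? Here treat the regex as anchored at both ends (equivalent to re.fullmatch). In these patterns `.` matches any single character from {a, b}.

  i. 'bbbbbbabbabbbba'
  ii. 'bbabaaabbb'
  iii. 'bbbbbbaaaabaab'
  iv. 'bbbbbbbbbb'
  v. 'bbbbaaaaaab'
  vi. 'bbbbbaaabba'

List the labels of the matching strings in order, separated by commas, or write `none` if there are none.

i → no match
ii → no match
iii → match
iv → no match
v → match
vi → match

iii, v, vi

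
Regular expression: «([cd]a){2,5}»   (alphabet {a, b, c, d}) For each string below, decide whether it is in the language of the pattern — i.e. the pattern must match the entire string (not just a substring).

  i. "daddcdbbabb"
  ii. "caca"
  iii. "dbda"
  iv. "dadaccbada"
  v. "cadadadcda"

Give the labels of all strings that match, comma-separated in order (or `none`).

ii

i → no match — must end with "a"
ii → match
iii → no match
iv → no match
v → no match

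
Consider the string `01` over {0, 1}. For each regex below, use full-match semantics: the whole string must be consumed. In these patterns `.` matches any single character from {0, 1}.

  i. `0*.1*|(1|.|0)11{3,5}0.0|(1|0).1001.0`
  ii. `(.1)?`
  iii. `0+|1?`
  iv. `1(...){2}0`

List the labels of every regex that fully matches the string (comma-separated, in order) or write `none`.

i → match
ii → match
iii → no match
iv → no match — must start with `1`

i, ii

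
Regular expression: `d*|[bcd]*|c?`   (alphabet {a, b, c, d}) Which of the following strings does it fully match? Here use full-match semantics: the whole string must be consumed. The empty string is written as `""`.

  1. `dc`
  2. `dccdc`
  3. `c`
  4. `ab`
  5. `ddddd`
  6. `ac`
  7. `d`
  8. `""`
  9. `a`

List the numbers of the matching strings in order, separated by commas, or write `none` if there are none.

1, 2, 3, 5, 7, 8

1 → match
2 → match
3 → match
4 → no match
5 → match
6 → no match
7 → match
8 → match
9 → no match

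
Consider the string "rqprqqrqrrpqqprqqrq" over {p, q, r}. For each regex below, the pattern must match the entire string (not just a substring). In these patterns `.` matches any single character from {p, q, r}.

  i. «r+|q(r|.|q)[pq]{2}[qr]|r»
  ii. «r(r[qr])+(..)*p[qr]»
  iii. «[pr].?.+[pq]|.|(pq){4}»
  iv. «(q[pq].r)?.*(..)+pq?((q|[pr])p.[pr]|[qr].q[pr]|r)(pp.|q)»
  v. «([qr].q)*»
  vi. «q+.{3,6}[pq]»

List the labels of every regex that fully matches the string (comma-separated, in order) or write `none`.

iii, iv

i → no match
ii → no match — must start with "rr"
iii → match
iv → match
v → no match
vi → no match — must start with "q"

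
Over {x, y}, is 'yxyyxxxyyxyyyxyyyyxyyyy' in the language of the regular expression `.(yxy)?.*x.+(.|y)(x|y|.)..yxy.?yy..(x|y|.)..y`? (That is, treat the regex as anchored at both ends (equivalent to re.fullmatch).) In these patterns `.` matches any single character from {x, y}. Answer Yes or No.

Yes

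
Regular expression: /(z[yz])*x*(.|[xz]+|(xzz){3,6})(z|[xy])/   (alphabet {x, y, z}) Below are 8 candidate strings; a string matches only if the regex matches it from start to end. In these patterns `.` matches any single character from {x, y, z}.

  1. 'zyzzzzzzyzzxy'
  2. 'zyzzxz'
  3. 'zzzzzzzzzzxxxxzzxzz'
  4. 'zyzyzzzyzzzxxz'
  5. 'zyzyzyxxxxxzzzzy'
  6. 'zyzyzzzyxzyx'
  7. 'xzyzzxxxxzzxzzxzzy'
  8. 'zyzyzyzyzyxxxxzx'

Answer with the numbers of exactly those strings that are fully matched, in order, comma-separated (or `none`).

1 → no match
2 → match
3 → match
4 → match
5 → match
6 → no match
7 → no match
8 → match

2, 3, 4, 5, 8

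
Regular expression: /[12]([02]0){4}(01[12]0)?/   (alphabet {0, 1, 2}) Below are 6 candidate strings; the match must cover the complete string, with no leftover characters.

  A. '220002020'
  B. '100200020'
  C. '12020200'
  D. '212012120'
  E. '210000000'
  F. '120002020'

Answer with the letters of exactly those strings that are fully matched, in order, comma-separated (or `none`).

A. '220002020' → match
B. '100200020' → match
C. '12020200' → no match
D. '212012120' → no match
E. '210000000' → no match
F. '120002020' → match

A, B, F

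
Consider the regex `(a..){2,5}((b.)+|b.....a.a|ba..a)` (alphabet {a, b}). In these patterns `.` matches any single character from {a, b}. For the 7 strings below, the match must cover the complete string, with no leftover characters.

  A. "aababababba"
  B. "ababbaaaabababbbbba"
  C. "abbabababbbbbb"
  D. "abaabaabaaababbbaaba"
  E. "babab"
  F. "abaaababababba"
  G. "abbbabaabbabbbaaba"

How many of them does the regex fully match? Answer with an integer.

A. "aababababba" → match
B → no match
C → match
D → match
E. "babab" → no match — must start with "a"
F → match
G → no match
Total matched: 4

4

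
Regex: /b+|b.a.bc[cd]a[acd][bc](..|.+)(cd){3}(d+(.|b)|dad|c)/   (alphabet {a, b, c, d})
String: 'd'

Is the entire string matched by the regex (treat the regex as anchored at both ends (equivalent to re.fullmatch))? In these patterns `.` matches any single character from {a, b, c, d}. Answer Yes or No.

Every match must start with 'b', but 'd' does not.

No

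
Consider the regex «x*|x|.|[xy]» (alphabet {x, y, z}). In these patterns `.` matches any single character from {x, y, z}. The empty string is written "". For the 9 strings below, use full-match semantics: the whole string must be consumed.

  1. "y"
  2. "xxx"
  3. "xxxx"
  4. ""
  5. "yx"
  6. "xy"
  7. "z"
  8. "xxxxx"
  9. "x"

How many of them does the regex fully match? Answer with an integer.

7

1. "y" → match
2. "xxx" → match
3. "xxxx" → match
4. "" → match
5. "yx" → no match
6. "xy" → no match
7. "z" → match
8. "xxxxx" → match
9. "x" → match
Total matched: 7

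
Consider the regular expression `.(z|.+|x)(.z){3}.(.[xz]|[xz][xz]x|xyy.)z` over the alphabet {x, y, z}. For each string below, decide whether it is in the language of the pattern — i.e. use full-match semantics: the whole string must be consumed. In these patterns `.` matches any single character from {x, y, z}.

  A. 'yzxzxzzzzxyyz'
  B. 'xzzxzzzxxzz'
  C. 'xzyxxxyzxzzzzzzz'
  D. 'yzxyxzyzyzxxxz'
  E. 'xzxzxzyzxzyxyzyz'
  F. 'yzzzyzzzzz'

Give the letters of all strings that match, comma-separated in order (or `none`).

C, D

A → no match
B. 'xzzxzzzxxzz' → no match
C → match
D → match
E → no match
F. 'yzzzyzzzzz' → no match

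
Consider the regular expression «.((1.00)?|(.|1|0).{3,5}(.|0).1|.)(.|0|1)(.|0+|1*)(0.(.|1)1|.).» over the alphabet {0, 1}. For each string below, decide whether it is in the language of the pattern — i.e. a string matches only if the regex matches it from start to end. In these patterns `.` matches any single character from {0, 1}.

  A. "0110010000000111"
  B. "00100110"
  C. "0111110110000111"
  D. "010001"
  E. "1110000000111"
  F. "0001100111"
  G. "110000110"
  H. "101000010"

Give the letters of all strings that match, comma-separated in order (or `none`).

A, B, C, D, E, F, G, H

A → match
B. "00100110" → match
C → match
D. "010001" → match
E → match
F. "0001100111" → match
G. "110000110" → match
H. "101000010" → match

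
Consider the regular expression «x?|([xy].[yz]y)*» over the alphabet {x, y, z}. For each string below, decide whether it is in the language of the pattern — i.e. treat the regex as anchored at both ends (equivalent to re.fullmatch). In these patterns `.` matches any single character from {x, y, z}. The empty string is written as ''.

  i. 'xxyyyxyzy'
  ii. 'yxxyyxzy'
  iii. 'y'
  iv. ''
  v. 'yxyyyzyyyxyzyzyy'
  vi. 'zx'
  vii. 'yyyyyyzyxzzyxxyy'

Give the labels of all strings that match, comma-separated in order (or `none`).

i. 'xxyyyxyzy' → no match
ii. 'yxxyyxzy' → no match
iii. 'y' → no match
iv. '' → match
v → no match
vi. 'zx' → no match
vii → match

iv, vii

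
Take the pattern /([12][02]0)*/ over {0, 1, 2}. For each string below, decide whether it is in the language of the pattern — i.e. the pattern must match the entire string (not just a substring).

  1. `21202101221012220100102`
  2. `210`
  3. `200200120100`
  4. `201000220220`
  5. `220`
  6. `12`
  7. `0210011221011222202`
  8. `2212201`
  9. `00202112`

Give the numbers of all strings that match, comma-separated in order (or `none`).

3, 5

1 → no match
2. `210` → no match
3. `200200120100` → match
4. `201000220220` → no match
5. `220` → match
6. `12` → no match
7 → no match
8. `2212201` → no match
9. `00202112` → no match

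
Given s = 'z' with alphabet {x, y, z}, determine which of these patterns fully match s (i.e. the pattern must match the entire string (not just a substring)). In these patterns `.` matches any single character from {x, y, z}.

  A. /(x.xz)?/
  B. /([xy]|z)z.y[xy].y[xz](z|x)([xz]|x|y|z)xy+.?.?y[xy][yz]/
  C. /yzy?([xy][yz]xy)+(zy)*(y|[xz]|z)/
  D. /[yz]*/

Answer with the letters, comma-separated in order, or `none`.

D

A → no match
B → no match
C → no match — must start with 'yz'
D → match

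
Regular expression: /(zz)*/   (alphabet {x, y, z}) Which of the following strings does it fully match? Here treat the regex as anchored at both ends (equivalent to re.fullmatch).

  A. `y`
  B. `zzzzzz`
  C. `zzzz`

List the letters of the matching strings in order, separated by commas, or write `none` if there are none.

B, C

A. `y` → no match
B. `zzzzzz` → match
C. `zzzz` → match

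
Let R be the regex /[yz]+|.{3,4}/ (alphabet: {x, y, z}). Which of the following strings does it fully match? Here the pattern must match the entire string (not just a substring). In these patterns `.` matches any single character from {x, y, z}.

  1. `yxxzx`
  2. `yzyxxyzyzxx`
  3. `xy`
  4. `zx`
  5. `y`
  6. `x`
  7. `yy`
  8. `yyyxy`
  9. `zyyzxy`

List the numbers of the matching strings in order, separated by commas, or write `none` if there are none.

5, 7

1 → no match
2 → no match
3 → no match
4 → no match
5 → match
6 → no match
7 → match
8 → no match
9 → no match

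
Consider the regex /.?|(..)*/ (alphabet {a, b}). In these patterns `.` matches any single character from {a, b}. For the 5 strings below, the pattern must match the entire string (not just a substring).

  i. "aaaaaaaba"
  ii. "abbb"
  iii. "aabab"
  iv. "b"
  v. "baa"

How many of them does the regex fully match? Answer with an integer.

i → no match
ii → match
iii → no match
iv → match
v → no match
Total matched: 2

2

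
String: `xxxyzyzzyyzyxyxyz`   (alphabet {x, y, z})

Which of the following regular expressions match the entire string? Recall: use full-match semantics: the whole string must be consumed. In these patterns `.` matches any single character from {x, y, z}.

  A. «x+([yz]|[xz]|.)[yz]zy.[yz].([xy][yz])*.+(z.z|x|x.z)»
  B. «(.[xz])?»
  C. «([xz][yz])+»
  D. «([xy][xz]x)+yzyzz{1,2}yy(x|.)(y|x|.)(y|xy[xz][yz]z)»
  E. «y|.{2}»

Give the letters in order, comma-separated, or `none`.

A, D

A → match
B → no match
C → no match
D → match
E → no match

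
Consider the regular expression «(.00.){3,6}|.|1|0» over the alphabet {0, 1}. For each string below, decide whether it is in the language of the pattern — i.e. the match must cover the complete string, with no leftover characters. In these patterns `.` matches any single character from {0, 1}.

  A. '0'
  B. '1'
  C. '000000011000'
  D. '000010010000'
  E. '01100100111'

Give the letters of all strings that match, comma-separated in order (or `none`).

A, B, C, D

A. '0' → match
B. '1' → match
C. '000000011000' → match
D. '000010010000' → match
E. '01100100111' → no match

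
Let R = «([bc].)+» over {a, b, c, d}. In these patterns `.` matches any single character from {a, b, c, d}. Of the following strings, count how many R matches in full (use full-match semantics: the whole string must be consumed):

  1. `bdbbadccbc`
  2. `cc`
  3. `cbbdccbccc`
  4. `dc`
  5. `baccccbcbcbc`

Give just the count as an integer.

3

1 → no match
2 → match
3 → match
4 → no match
5 → match
Total matched: 3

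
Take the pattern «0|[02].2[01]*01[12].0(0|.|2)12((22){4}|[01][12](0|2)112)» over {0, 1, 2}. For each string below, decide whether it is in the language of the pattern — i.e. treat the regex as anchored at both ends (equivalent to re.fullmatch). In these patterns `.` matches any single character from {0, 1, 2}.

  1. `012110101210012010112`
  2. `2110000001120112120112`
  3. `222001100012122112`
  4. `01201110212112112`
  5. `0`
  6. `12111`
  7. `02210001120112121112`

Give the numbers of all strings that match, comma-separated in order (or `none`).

1 → match
2 → no match
3 → match
4 → match
5 → match
6 → no match
7 → no match

1, 3, 4, 5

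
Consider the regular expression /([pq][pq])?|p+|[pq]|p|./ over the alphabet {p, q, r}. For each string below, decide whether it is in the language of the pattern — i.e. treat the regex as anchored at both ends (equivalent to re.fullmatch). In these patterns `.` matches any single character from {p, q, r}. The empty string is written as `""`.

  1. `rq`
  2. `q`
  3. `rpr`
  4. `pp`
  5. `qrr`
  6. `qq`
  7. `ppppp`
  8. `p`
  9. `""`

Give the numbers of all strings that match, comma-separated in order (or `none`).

1 → no match
2 → match
3 → no match
4 → match
5 → no match
6 → match
7 → match
8 → match
9 → match

2, 4, 6, 7, 8, 9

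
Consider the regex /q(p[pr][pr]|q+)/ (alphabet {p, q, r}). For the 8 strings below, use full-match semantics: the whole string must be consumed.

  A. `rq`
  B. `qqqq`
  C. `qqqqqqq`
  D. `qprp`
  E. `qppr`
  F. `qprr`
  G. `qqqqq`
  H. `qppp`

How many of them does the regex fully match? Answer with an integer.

7

A → no match — must start with `q`
B → match
C → match
D → match
E → match
F → match
G → match
H → match
Total matched: 7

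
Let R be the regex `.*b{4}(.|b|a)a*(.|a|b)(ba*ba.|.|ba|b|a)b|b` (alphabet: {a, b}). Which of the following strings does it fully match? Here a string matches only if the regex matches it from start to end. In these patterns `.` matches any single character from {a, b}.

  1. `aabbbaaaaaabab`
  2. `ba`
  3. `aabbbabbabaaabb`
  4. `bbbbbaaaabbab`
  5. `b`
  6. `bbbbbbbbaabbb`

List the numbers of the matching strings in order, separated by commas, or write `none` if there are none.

1 → no match
2 → no match — must end with `b`
3 → no match
4 → match
5 → match
6 → match

4, 5, 6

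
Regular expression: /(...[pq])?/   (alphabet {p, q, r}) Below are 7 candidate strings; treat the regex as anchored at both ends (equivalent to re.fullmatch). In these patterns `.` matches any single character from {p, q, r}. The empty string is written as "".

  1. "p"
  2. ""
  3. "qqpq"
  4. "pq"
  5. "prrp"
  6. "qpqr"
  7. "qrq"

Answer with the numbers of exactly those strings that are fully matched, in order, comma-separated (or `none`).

2, 3, 5

1 → no match
2 → match
3 → match
4 → no match
5 → match
6 → no match
7 → no match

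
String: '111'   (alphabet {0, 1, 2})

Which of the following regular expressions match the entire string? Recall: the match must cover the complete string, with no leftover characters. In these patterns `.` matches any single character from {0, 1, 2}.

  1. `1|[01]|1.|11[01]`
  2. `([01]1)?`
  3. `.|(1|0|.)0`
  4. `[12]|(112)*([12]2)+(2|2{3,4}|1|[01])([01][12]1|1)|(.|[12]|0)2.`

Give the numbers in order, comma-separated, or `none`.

1 → match
2 → no match
3 → no match
4 → no match

1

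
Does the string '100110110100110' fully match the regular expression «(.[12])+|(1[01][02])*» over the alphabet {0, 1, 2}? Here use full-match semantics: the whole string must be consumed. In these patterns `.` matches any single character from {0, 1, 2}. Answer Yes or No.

Yes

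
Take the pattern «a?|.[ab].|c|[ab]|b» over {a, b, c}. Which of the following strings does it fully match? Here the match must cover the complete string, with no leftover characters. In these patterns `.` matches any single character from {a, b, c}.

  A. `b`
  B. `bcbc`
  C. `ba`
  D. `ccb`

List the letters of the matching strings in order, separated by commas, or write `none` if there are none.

A → match
B → no match
C → no match
D → no match

A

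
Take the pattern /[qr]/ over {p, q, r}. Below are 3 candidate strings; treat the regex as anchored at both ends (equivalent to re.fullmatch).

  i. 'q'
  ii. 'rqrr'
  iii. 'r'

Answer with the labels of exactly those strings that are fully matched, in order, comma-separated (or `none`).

i → match
ii → no match
iii → match

i, iii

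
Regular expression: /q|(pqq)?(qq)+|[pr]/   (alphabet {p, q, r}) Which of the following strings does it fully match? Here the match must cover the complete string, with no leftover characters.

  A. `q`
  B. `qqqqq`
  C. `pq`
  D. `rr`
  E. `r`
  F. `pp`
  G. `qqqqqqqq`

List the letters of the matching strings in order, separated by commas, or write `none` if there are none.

A → match
B → no match
C → no match
D → no match
E → match
F → no match
G → match

A, E, G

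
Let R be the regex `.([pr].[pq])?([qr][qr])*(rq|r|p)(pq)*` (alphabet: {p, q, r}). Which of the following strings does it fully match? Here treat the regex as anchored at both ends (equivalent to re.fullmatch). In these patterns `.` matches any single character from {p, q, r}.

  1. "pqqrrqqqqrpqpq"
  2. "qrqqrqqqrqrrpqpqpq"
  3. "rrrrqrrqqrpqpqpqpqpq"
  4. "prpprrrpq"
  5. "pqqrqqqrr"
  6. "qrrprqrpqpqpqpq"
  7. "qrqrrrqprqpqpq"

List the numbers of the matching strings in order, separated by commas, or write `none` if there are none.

1 → match
2 → match
3 → match
4 → match
5 → no match
6 → match
7 → no match

1, 2, 3, 4, 6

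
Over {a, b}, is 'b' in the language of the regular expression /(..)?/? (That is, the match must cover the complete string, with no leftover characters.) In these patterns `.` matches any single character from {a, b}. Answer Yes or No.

No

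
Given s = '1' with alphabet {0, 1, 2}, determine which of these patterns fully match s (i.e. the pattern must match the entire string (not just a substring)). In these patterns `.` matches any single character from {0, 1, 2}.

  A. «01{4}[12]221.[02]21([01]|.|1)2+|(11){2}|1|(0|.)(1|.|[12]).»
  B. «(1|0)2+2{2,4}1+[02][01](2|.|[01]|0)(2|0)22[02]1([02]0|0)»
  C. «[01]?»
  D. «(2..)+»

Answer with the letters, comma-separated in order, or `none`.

A → match
B → no match — must end with '0'
C → match
D → no match — must start with '2'

A, C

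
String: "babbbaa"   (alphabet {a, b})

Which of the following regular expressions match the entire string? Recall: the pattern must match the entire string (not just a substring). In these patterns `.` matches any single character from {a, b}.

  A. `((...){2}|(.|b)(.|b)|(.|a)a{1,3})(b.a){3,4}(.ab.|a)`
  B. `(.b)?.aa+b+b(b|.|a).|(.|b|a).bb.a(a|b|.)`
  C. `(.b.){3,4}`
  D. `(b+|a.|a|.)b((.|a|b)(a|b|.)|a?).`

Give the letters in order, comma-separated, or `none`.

A → no match
B → match
C → no match
D → no match

B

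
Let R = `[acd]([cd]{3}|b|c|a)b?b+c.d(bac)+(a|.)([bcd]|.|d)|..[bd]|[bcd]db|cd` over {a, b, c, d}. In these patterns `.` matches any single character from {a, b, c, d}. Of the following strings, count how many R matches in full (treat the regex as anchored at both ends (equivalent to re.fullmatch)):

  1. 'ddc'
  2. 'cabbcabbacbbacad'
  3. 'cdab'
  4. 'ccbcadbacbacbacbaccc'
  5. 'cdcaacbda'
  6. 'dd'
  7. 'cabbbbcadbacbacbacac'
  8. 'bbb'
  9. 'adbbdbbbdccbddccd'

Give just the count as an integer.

3

1 → no match
2 → no match
3 → no match
4 → match
5 → no match
6 → no match
7 → match
8 → match
9 → no match
Total matched: 3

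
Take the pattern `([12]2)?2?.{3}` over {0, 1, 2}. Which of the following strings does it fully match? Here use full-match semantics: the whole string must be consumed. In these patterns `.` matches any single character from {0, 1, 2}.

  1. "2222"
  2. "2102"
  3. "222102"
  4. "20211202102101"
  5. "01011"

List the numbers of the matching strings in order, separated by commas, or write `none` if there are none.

1, 2, 3

1 → match
2 → match
3 → match
4 → no match
5 → no match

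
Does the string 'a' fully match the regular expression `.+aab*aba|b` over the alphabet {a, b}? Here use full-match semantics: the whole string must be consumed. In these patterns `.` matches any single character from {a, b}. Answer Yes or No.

No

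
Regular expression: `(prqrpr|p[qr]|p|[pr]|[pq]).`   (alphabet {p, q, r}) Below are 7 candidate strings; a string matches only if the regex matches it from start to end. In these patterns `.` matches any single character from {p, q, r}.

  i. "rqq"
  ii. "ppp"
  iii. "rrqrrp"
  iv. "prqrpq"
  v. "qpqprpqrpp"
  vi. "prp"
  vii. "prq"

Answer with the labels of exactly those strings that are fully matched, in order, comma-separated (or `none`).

vi, vii

i → no match
ii → no match
iii → no match
iv → no match
v → no match
vi → match
vii → match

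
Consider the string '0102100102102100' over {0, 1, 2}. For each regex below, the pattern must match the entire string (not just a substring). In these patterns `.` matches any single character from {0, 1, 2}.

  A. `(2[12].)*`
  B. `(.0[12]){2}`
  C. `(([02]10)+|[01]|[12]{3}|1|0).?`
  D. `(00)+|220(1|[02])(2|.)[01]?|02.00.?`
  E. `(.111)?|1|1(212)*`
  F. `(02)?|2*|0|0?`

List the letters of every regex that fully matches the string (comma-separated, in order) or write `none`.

A → no match
B → no match
C → match
D → no match
E → no match
F → no match

C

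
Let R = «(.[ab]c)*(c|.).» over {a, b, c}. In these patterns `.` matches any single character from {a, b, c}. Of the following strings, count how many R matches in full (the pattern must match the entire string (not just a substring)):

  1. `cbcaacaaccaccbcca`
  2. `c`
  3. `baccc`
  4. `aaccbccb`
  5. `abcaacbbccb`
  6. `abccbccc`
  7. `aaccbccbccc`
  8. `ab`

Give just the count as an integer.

7

1 → match
2 → no match
3 → match
4 → match
5 → match
6 → match
7 → match
8 → match
Total matched: 7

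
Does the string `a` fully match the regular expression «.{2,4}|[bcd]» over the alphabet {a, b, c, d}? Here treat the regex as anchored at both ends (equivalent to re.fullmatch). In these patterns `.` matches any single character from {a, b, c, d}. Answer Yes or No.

No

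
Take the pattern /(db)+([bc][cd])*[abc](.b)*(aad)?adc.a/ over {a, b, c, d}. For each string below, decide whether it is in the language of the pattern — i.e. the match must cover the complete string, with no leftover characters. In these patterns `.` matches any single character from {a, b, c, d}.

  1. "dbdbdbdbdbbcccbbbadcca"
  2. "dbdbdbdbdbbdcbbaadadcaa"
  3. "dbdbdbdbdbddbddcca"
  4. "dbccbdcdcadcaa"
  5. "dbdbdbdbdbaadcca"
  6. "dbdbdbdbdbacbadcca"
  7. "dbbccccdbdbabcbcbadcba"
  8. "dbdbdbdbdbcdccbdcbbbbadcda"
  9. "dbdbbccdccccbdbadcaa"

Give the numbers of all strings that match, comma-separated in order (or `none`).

1, 2, 4, 5, 6, 7, 8, 9

1 → match
2 → match
3 → no match
4 → match
5 → match
6 → match
7 → match
8 → match
9 → match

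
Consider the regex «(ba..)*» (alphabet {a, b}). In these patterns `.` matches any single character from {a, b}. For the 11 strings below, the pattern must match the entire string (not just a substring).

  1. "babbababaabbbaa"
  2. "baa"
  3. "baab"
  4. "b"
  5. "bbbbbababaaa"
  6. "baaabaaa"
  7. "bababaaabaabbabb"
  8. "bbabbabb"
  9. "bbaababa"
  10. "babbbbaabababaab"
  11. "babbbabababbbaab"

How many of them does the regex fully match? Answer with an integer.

1 → no match
2 → no match
3 → match
4 → no match
5 → no match
6 → match
7 → match
8 → no match
9 → no match
10 → no match
11 → match
Total matched: 4

4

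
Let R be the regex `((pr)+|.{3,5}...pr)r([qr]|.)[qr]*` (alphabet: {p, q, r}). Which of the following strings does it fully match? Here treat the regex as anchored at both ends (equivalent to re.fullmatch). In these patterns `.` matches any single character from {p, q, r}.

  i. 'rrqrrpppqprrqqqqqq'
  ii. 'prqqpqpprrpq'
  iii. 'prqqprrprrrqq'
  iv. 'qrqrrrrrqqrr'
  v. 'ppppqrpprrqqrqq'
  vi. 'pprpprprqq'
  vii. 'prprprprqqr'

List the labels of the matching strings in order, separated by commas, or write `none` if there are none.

ii, iii, v

i → no match
ii. 'prqqpqpprrpq' → match
iii → match
iv. 'qrqrrrrrqqrr' → no match
v → match
vi. 'pprpprprqq' → no match
vii. 'prprprprqqr' → no match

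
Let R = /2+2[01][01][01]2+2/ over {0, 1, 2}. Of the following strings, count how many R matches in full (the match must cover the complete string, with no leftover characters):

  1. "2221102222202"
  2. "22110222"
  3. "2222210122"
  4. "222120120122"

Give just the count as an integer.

2

1 → no match — must end with "22"
2. "22110222" → match
3. "2222210122" → match
4. "222120120122" → no match
Total matched: 2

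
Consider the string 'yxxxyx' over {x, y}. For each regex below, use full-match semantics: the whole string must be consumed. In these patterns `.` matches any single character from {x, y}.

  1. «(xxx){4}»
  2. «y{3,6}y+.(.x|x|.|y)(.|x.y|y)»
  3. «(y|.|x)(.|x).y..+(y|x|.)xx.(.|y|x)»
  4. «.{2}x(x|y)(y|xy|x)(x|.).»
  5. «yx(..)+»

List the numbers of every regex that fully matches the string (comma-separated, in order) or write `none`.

1 → no match — must start with 'xxx'
2 → no match
3 → no match
4 → no match
5 → match

5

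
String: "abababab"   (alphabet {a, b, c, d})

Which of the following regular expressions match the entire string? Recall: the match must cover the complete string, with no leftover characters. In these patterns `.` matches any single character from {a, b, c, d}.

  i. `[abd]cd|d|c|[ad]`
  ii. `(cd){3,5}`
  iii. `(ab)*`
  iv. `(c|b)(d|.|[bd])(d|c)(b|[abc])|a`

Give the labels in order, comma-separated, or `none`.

i → no match
ii → no match — must start with "cd"
iii → match
iv → no match

iii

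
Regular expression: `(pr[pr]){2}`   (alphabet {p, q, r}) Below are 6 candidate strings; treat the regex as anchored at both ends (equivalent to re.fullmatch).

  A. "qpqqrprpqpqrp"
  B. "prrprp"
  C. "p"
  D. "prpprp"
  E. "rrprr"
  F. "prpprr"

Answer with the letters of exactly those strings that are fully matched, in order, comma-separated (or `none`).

A → no match — must start with "pr"
B → match
C → no match — must start with "pr"
D → match
E → no match — must start with "pr"
F → match

B, D, F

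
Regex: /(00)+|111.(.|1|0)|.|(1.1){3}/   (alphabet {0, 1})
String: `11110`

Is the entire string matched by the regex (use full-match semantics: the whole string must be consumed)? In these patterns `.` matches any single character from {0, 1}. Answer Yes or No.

Yes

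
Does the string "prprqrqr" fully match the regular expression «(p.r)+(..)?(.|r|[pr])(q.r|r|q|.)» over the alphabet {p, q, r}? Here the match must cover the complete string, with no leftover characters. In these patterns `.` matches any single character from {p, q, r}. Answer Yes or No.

No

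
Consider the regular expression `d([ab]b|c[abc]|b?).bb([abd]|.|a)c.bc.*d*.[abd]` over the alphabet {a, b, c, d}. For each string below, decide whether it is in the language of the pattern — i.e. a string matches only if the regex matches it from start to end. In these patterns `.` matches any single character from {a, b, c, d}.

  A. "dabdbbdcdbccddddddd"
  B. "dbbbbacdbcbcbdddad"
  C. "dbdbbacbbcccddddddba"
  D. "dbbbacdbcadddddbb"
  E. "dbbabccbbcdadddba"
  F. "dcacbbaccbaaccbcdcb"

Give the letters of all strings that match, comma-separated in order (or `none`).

A, B, C, D

A → match
B → match
C → match
D → match
E → no match
F → no match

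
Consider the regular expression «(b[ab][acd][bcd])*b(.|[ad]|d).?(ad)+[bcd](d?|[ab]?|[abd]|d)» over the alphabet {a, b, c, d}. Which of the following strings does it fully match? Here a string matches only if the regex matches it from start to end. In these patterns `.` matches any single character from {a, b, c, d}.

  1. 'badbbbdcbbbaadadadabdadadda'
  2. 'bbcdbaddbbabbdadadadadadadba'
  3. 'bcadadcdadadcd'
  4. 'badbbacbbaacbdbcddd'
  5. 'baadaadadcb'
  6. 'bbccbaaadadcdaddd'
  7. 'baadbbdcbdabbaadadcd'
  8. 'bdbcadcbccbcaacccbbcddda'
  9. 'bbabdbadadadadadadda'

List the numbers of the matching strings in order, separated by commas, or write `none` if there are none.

1 → no match
2 → match
3 → no match
4 → no match
5 → no match
6 → no match
7 → no match
8 → no match
9 → no match

2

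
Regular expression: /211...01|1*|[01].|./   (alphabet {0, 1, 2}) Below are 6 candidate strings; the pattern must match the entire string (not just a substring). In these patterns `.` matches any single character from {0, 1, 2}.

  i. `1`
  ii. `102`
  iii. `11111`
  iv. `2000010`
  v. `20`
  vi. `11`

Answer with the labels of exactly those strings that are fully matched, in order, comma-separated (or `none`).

i → match
ii → no match
iii → match
iv → no match
v → no match
vi → match

i, iii, vi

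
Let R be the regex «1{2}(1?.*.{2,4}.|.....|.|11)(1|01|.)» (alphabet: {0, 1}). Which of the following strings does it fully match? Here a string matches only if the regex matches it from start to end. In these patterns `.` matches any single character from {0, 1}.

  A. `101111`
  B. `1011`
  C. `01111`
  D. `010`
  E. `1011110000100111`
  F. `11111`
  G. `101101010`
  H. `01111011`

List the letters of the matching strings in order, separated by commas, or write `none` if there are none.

A → no match
B → no match
C → no match — must start with `1`
D → no match — must start with `1`
E → no match
F → match
G → no match
H → no match — must start with `1`

F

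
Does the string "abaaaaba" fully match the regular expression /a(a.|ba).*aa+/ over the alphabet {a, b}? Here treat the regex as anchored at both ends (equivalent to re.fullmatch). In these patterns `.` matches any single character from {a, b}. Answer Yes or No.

No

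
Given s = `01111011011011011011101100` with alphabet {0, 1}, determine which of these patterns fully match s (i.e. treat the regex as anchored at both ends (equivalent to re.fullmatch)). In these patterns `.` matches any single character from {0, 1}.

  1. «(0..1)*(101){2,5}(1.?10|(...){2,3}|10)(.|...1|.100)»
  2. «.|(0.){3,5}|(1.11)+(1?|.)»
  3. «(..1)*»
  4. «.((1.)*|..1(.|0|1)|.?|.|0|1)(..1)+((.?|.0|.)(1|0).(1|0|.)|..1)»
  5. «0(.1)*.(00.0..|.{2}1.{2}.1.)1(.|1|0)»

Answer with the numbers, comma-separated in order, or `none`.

1, 4

1 → match
2 → no match
3 → no match
4 → match
5 → no match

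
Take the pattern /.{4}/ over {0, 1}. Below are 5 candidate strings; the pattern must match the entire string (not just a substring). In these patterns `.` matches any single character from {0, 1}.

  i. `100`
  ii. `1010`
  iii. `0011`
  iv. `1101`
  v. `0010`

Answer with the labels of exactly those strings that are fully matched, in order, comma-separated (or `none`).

i → no match
ii → match
iii → match
iv → match
v → match

ii, iii, iv, v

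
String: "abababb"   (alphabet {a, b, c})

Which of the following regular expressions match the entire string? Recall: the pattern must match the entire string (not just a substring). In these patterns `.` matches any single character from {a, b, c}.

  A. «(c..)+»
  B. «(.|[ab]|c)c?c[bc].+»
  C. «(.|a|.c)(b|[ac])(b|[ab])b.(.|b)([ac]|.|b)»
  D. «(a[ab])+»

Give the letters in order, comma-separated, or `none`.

A → no match — must start with "c"
B → no match
C → match
D → no match

C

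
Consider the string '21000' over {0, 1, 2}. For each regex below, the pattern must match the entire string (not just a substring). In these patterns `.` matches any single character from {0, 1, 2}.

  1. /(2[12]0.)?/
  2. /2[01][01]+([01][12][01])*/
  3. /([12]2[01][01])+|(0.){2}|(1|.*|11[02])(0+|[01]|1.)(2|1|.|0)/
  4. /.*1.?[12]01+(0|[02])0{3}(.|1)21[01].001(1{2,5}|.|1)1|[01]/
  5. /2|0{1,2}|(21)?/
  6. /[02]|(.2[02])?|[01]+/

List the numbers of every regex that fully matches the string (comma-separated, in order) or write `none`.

2, 3

1 → no match
2 → match
3 → match
4 → no match
5 → no match
6 → no match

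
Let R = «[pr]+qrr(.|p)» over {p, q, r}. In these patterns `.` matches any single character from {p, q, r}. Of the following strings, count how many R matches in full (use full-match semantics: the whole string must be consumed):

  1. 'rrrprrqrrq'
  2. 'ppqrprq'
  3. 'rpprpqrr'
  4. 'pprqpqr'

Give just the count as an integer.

1 → match
2 → no match
3 → no match
4 → no match
Total matched: 1

1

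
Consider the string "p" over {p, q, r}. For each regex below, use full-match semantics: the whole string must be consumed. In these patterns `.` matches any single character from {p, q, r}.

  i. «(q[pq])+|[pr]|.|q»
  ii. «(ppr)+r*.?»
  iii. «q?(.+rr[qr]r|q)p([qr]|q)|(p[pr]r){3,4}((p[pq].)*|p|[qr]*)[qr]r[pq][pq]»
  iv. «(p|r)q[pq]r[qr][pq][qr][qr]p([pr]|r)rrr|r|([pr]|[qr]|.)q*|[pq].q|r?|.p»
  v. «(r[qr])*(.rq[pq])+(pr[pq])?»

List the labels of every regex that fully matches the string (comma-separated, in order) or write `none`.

i → match
ii → no match — must start with "ppr"
iii → no match
iv → match
v → no match

i, iv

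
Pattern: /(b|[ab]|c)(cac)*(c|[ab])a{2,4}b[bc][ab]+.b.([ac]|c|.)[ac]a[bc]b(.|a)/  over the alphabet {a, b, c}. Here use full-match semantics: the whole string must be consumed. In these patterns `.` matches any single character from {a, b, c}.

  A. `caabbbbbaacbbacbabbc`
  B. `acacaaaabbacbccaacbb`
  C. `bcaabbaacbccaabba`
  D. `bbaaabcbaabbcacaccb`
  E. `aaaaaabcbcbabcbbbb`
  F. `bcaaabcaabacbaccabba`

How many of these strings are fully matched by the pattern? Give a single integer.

A → no match
B → match
C → match
D → no match
E → no match
F → match
Total matched: 3

3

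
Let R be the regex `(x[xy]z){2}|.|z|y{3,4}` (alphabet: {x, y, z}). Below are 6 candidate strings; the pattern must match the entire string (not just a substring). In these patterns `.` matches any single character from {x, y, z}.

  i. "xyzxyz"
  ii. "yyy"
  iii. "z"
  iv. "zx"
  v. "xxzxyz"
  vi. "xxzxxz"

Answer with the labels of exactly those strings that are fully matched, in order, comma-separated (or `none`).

i. "xyzxyz" → match
ii. "yyy" → match
iii. "z" → match
iv. "zx" → no match
v. "xxzxyz" → match
vi. "xxzxxz" → match

i, ii, iii, v, vi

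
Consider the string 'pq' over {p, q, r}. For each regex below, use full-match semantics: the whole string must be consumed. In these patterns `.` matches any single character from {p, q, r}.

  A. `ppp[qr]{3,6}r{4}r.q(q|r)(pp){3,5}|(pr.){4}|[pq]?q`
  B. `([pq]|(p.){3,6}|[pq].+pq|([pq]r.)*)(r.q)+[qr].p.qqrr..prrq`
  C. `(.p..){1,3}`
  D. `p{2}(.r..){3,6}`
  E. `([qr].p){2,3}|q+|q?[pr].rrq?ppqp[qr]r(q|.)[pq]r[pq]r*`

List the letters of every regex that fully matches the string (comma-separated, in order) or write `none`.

A → match
B → no match — must end with 'prrq'
C → no match
D → no match
E → no match

A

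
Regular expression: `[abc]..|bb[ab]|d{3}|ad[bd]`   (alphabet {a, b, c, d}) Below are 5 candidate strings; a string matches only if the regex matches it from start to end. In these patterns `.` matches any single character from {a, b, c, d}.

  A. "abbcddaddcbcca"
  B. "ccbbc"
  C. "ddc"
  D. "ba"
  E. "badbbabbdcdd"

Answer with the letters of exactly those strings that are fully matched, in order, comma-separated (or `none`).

none

A → no match
B → no match
C → no match
D → no match
E → no match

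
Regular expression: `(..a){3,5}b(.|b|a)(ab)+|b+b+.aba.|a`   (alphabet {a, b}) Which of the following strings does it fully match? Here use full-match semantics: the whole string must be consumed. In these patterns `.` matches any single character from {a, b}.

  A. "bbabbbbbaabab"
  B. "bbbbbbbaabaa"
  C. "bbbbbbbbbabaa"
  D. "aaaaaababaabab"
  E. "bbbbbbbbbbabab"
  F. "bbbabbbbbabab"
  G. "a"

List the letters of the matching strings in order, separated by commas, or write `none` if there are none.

A → no match
B → match
C → match
D → no match
E → match
F → no match
G → match

B, C, E, G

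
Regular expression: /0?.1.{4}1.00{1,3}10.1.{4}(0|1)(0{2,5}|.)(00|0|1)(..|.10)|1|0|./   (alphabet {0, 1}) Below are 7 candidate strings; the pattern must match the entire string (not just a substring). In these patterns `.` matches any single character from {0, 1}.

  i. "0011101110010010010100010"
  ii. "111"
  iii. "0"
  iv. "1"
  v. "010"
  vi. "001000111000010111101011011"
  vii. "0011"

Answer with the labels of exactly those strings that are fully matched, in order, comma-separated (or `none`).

i, iii, iv

i → match
ii → no match
iii → match
iv → match
v → no match
vi → no match
vii → no match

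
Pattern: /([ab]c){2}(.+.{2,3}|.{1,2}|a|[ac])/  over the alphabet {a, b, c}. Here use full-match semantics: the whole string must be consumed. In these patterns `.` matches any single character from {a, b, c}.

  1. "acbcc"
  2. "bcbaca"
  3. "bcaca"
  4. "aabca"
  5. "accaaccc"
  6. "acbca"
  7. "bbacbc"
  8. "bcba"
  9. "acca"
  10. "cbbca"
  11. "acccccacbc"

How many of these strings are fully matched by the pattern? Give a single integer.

3

1 → match
2 → no match
3 → match
4 → no match
5 → no match
6 → match
7 → no match
8 → no match
9 → no match
10 → no match
11 → no match
Total matched: 3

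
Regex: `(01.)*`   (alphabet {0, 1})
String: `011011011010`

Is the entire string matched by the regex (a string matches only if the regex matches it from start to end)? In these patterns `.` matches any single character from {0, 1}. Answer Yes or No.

Yes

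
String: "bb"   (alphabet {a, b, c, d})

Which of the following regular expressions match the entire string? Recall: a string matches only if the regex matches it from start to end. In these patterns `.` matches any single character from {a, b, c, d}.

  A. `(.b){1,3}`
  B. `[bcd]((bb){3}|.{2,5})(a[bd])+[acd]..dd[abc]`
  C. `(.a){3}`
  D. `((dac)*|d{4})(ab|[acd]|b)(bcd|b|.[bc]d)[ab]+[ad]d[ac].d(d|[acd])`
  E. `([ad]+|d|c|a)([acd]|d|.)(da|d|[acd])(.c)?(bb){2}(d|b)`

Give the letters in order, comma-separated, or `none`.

A → match
B → no match
C → no match — must end with "a"
D → no match
E → no match

A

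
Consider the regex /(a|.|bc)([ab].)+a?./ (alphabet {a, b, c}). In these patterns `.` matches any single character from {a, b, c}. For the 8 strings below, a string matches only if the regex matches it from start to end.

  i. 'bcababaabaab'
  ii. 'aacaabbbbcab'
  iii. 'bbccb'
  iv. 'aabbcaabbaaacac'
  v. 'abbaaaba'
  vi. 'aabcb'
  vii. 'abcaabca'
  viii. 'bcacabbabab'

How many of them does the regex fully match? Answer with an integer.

5

i → match
ii → no match
iii → no match
iv → match
v → match
vi → no match
vii → match
viii → match
Total matched: 5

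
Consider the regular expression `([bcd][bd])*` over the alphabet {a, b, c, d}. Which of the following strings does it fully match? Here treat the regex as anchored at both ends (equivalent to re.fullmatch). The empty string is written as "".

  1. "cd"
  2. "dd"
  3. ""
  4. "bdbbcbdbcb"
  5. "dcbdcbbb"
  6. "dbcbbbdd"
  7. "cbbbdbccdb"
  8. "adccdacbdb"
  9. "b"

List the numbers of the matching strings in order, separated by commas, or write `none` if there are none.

1 → match
2 → match
3 → match
4 → match
5 → no match
6 → match
7 → no match
8 → no match
9 → no match

1, 2, 3, 4, 6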